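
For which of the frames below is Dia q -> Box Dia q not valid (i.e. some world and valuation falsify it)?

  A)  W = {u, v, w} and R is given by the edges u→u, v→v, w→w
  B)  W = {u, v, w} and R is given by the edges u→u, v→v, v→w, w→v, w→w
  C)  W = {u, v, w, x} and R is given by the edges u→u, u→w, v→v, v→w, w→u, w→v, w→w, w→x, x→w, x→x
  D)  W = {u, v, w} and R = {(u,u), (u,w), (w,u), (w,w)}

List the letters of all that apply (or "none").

C

The schema Dia q -> Box Dia q is axiom 5; it is valid on a frame iff R is euclidean.
(A) R is euclidean (any two R-successors of the same world are R-related), so the schema is valid here.
(B) R is euclidean (any two R-successors of the same world are R-related), so the schema is valid here.
(C) R is not euclidean (w R u and w R v but not u R v), so the schema fails here.
(D) R is euclidean (any two R-successors of the same world are R-related), so the schema is valid here.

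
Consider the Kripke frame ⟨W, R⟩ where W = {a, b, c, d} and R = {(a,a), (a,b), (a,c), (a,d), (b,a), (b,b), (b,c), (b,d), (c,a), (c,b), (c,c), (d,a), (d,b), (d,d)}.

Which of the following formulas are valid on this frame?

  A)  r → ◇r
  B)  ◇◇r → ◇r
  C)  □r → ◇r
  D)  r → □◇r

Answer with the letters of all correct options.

A, C, D

R is reflexive: each world relates to itself.
R is symmetric: every R-edge is matched by its reverse.
R is not transitive: c R a and a R d but not c R d.
R is serial: every world has an R-successor.
(A) the dual of axiom T: valid iff R is reflexive. R is reflexive — valid.
(B) ◇◇r → ◇r is the dual of axiom 4; it is valid on a frame exactly when R is transitive. R is not transitive, so not valid.
(C) □r → ◇r (axiom D) characterises the serial frames. R is serial — valid.
(D) r → □◇r (axiom B) characterises the symmetric frames. R is symmetric — valid.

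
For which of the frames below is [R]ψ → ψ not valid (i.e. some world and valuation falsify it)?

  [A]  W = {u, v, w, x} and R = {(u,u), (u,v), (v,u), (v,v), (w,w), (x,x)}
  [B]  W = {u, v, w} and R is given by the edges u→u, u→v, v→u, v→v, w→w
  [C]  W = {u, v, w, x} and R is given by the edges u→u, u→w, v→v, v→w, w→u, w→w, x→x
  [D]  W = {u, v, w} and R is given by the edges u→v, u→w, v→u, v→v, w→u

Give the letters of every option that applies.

The schema [R]ψ → ψ is axiom T; it is valid on a frame iff R is reflexive.
(A) R is reflexive (each world relates to itself), so the schema is valid here.
(B) R is reflexive (each world relates to itself), so the schema is valid here.
(C) R is reflexive (each world relates to itself), so the schema is valid here.
(D) R is not reflexive (not u R u), so the schema fails here.

D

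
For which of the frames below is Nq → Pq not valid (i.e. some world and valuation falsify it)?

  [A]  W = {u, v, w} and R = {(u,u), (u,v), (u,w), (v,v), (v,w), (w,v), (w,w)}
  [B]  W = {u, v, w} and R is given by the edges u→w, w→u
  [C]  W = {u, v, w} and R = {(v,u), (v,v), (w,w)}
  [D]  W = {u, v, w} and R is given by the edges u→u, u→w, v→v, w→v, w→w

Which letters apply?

The schema Nq → Pq is axiom D; it is valid on a frame iff R is serial.
(A) R is serial (every world has an R-successor), so the schema is valid here.
(B) R is not serial (v has no R-successor), so the schema fails here.
(C) R is not serial (u has no R-successor), so the schema fails here.
(D) R is serial (every world has an R-successor), so the schema is valid here.

B, C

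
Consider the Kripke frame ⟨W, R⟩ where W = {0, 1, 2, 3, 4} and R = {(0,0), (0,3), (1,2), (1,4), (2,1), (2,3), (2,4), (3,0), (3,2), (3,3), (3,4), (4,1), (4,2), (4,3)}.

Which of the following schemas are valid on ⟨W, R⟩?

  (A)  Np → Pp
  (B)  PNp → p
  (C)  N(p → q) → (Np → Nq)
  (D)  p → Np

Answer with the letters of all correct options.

A, B, C

R is symmetric: every R-edge is matched by its reverse.
R is serial: every world has an R-successor.
R is not a subset of the identity: 0 R 3 with 0 ≠ 3.
(A) Np → Pp is axiom D; it is valid on a frame exactly when R is serial. R is serial, so valid.
(B) the dual of axiom B: valid iff R is symmetric. R is symmetric — valid.
(C) N(p → q) → (Np → Nq) is axiom K, valid on every Kripke frame — valid.
(D) p → Np is equivalent to ◇p→p; it holds exactly when R ⊆ identity. Here R ⊄ identity — not valid.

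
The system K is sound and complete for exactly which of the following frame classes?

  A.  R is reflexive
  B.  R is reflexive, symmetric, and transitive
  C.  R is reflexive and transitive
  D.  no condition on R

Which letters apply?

(A) this class determines T (= KT), not K.
(B) this class determines S5, not K.
(C) this class determines S4, not K.
(D) K is sound and complete for exactly this class.

D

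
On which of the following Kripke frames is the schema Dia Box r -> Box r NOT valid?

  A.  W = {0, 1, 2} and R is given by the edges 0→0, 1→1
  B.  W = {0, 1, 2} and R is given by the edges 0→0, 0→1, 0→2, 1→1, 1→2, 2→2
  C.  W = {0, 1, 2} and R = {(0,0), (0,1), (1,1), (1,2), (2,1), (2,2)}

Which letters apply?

The schema Dia Box r -> Box r is the dual of axiom 5; it is valid on a frame iff R is euclidean.
(A) R is euclidean (any two R-successors of the same world are R-related), so the schema is valid here.
(B) R is not euclidean (0 R 1 and 0 R 0 but not 1 R 0), so the schema fails here.
(C) R is not euclidean (0 R 1 and 0 R 0 but not 1 R 0), so the schema fails here.

B, C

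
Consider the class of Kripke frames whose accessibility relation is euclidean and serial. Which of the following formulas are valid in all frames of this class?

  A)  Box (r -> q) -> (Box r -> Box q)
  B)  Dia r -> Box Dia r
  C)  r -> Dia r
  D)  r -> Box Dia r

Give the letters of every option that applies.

(A) Box (r -> q) -> (Box r -> Box q) is axiom K, valid on every Kripke frame — valid.
(B) axiom 5: valid iff R is euclidean. Every such R is euclidean — valid.
(C) the dual of axiom T: valid iff R is reflexive. Such an R need not be reflexive — not valid.
(D) r -> Box Dia r is axiom B; it is valid on a frame exactly when R is symmetric. Such an R need not be symmetric, so not valid.

A, B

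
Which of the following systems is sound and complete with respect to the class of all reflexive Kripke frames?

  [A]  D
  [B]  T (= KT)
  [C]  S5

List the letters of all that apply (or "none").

B

(A) D is determined by the class of serial frames.
(B) T (= KT) is determined by exactly this class.
(C) S5 is determined by the class of reflexive, symmetric, and transitive frames.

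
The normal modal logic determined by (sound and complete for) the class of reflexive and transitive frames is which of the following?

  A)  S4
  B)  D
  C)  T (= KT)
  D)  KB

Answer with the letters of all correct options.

A

(A) S4 is determined by exactly this class.
(B) D is determined by the class of serial frames.
(C) T (= KT) is determined by the class of reflexive frames.
(D) KB is determined by the class of symmetric frames.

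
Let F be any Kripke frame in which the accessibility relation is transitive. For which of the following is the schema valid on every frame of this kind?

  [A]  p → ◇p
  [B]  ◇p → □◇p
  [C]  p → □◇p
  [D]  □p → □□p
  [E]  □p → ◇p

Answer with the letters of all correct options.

D

(A) p → ◇p (the dual of axiom T) characterises the reflexive frames. Such an R need not be reflexive — not valid.
(B) ◇p → □◇p is axiom 5; it is valid on a frame exactly when R is euclidean. Such an R need not be euclidean, so not valid.
(C) p → □◇p (axiom B) characterises the symmetric frames. Such an R need not be symmetric — not valid.
(D) □p → □□p is axiom 4; it is valid on a frame exactly when R is transitive. Every such R is transitive, so valid.
(E) □p → ◇p is axiom D, which corresponds to seriality. Such an R need not be serial — not valid.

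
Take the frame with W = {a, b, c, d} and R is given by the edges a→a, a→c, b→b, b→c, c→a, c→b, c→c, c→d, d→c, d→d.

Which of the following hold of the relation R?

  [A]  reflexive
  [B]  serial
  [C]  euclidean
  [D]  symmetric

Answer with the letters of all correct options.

(A) reflexive: each world relates to itself.
(B) serial: every world has an R-successor.
(C) not euclidean: c R a and c R b but not a R b.
(D) symmetric: every R-edge is matched by its reverse.

A, B, D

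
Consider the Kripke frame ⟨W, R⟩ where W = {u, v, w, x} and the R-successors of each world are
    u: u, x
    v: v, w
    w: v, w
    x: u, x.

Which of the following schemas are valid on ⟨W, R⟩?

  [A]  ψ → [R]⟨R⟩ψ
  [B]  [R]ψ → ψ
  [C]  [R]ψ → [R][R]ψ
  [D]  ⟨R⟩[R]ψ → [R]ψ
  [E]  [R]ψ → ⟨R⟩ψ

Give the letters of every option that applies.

A, B, C, D, E

R is reflexive: each world relates to itself.
R is symmetric: every R-edge is matched by its reverse.
R is transitive: R is closed under composition.
R is euclidean: any two R-successors of the same world are R-related.
R is serial: every world has an R-successor.
(A) ψ → [R]⟨R⟩ψ is axiom B, which corresponds to symmetry. R is symmetric — valid.
(B) [R]ψ → ψ (axiom T) characterises the reflexive frames. R is reflexive — valid.
(C) [R]ψ → [R][R]ψ (axiom 4) characterises the transitive frames. R is transitive — valid.
(D) ⟨R⟩[R]ψ → [R]ψ is the dual of axiom 5; it is valid on a frame exactly when R is euclidean. R is euclidean, so valid.
(E) [R]ψ → ⟨R⟩ψ (axiom D) characterises the serial frames. R is serial — valid.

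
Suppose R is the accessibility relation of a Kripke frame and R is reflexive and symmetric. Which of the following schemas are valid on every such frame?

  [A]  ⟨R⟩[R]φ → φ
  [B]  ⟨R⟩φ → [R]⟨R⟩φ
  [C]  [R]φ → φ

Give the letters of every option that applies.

Reflexive relations are serial.
(A) the dual of axiom B: valid iff R is symmetric. Every such R is symmetric — valid.
(B) ⟨R⟩φ → [R]⟨R⟩φ (axiom 5) characterises the euclidean frames. Such an R need not be euclidean — not valid.
(C) [R]φ → φ is axiom T, which corresponds to reflexivity. Every such R is reflexive — valid.

A, C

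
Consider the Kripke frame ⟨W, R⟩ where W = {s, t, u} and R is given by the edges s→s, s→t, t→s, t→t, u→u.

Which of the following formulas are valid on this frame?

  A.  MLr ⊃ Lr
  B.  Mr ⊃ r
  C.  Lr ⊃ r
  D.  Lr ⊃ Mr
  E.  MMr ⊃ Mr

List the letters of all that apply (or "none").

A, C, D, E

R is reflexive: each world relates to itself.
R is transitive: R is closed under composition.
R is euclidean: any two R-successors of the same world are R-related.
R is serial: every world has an R-successor.
R is not a subset of the identity: s R t with s ≠ t.
(A) MLr ⊃ Lr is the dual of axiom 5; it is valid on a frame exactly when R is euclidean. R is euclidean, so valid.
(B) Mr ⊃ r is valid only on frames where every R-edge is a self-loop. Here R ⊄ identity — not valid.
(C) axiom T: valid iff R is reflexive. R is reflexive — valid.
(D) axiom D: valid iff R is serial. R is serial — valid.
(E) the dual of axiom 4: valid iff R is transitive. R is transitive — valid.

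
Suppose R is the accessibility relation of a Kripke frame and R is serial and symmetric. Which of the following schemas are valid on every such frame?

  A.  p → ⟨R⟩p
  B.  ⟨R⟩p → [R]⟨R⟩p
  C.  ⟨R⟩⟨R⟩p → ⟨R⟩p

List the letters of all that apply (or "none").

none

(A) p → ⟨R⟩p is the dual of axiom T; it is valid on a frame exactly when R is reflexive. Such an R need not be reflexive, so not valid.
(B) ⟨R⟩p → [R]⟨R⟩p (axiom 5) characterises the euclidean frames. Such an R need not be euclidean — not valid.
(C) the dual of axiom 4: valid iff R is transitive. Such an R need not be transitive — not valid.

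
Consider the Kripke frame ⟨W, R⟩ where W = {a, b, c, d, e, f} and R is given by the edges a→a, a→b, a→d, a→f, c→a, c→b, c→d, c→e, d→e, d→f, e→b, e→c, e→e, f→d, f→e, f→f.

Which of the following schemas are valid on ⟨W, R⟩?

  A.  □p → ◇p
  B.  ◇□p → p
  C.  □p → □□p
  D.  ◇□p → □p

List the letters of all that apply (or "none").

R is not symmetric: a R b but not b R a.
R is not transitive: a R d and d R e but not a R e.
R is not euclidean: a R b and a R a but not b R a.
R is not serial: b has no R-successor.
(A) □p → ◇p (axiom D) characterises the serial frames. R is not serial — not valid.
(B) ◇□p → p is the dual of axiom B, which corresponds to symmetry. R is not symmetric — not valid.
(C) □p → □□p (axiom 4) characterises the transitive frames. R is not transitive — not valid.
(D) ◇□p → □p is the dual of axiom 5, which corresponds to the euclidean property. R is not euclidean — not valid.

none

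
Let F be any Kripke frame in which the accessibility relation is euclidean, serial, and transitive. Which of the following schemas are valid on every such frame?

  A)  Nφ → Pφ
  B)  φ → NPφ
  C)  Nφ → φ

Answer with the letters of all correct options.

(A) Nφ → Pφ is axiom D, which corresponds to seriality. Every such R is serial — valid.
(B) φ → NPφ is axiom B, which corresponds to symmetry. Such an R need not be symmetric — not valid.
(C) Nφ → φ is axiom T, which corresponds to reflexivity. Such an R need not be reflexive — not valid.

A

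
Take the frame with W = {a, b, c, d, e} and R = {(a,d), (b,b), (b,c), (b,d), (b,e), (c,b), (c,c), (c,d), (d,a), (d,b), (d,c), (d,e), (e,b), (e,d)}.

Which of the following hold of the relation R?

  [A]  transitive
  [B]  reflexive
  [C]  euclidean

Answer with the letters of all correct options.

(A) not transitive: a R d and d R a but not a R a.
(B) not reflexive: not a R a.
(C) not euclidean: b R c and b R e but not c R e.

none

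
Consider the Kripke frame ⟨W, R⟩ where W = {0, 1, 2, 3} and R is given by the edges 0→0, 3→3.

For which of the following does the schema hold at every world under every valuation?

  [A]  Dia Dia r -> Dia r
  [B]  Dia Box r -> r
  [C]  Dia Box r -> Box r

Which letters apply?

R is symmetric: every R-edge is matched by its reverse.
R is transitive: R is closed under composition.
R is euclidean: any two R-successors of the same world are R-related.
(A) Dia Dia r -> Dia r (the dual of axiom 4) characterises the transitive frames. R is transitive — valid.
(B) Dia Box r -> r is the dual of axiom B; it is valid on a frame exactly when R is symmetric. R is symmetric, so valid.
(C) Dia Box r -> Box r (the dual of axiom 5) characterises the euclidean frames. R is euclidean — valid.

A, B, C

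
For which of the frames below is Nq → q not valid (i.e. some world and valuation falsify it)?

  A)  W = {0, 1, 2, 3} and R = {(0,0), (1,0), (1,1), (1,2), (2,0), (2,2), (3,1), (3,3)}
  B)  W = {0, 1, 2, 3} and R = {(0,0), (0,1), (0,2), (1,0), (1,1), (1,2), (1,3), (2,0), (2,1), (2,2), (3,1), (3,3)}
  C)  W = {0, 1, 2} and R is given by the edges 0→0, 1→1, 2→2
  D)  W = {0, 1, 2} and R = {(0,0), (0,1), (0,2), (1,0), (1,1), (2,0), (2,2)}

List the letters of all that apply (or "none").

none

The schema Nq → q is axiom T; it is valid on a frame iff R is reflexive.
(A) R is reflexive (each world relates to itself), so the schema is valid here.
(B) R is reflexive (each world relates to itself), so the schema is valid here.
(C) R is reflexive (each world relates to itself), so the schema is valid here.
(D) R is reflexive (each world relates to itself), so the schema is valid here.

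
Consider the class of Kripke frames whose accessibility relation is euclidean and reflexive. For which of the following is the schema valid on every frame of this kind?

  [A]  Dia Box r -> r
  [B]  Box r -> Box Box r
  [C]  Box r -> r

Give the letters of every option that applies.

A, B, C

A reflexive euclidean relation is also symmetric (from wRw and wRv the euclidean condition gives vRw) and hence transitive; it is an equivalence relation.
(A) Dia Box r -> r (the dual of axiom B) characterises the symmetric frames. Every such R is symmetric — valid.
(B) Box r -> Box Box r is axiom 4, which corresponds to transitivity. Every such R is transitive — valid.
(C) Box r -> r (axiom T) characterises the reflexive frames. Every such R is reflexive — valid.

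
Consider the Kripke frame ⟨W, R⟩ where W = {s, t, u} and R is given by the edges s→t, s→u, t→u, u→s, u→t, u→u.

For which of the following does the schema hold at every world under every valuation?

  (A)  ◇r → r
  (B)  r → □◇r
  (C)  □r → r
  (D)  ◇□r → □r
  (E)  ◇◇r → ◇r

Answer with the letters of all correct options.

none

R is not reflexive: not s R s.
R is not symmetric: s R t but not t R s.
R is not transitive: s R u and u R s but not s R s.
R is not euclidean: u R t and u R s but not t R s.
R is not a subset of the identity: s R t with s ≠ t.
(A) ◇r → r (the converse of T) corresponds to R being a subset of the identity. Here R ⊄ identity, so not valid.
(B) r → □◇r (axiom B) characterises the symmetric frames. R is not symmetric — not valid.
(C) □r → r (axiom T) characterises the reflexive frames. R is not reflexive — not valid.
(D) ◇□r → □r (the dual of axiom 5) characterises the euclidean frames. R is not euclidean — not valid.
(E) ◇◇r → ◇r is the dual of axiom 4; it is valid on a frame exactly when R is transitive. R is not transitive, so not valid.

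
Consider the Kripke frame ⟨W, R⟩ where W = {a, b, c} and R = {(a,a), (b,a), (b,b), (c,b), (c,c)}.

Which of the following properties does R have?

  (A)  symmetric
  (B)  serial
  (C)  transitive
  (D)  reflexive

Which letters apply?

(A) not symmetric: b R a but not a R b.
(B) serial: every world has an R-successor.
(C) not transitive: c R b and b R a but not c R a.
(D) reflexive: each world relates to itself.

B, D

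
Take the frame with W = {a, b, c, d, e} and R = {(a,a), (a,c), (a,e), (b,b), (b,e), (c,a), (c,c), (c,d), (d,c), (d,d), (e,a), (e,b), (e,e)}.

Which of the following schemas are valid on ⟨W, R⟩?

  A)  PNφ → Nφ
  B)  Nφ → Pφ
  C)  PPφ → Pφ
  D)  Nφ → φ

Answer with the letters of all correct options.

R is reflexive: each world relates to itself.
R is not transitive: a R c and c R d but not a R d.
R is not euclidean: a R c and a R e but not c R e.
R is serial: every world has an R-successor.
(A) PNφ → Nφ is the dual of axiom 5; it is valid on a frame exactly when R is euclidean. R is not euclidean, so not valid.
(B) axiom D: valid iff R is serial. R is serial — valid.
(C) PPφ → Pφ (the dual of axiom 4) characterises the transitive frames. R is not transitive — not valid.
(D) axiom T: valid iff R is reflexive. R is reflexive — valid.

B, D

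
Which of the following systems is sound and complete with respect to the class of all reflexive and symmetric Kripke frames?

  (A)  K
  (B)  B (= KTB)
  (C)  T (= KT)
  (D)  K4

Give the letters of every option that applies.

B

(A) K is determined by the class of arbitrary frames.
(B) B (= KTB) is determined by exactly this class.
(C) T (= KT) is determined by the class of reflexive frames.
(D) K4 is determined by the class of transitive frames.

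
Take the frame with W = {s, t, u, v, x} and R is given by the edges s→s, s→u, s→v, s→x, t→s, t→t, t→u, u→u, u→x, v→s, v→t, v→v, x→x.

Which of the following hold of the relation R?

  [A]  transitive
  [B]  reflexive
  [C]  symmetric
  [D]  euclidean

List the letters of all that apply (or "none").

B

(A) not transitive: s R v and v R t but not s R t.
(B) reflexive: each world relates to itself.
(C) not symmetric: s R u but not u R s.
(D) not euclidean: s R u and s R s but not u R s.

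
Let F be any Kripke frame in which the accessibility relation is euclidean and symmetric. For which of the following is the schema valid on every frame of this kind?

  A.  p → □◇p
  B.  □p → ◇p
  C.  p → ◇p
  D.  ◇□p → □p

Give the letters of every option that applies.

A symmetric euclidean relation is transitive (uRv and vRw give vRu by symmetry, then uRw by the euclidean condition, applied at v).
(A) axiom B: valid iff R is symmetric. Every such R is symmetric — valid.
(B) axiom D: valid iff R is serial. Such an R need not be serial — not valid.
(C) p → ◇p (the dual of axiom T) characterises the reflexive frames. Such an R need not be reflexive — not valid.
(D) ◇□p → □p is the dual of axiom 5; it is valid on a frame exactly when R is euclidean. Every such R is euclidean, so valid.

A, D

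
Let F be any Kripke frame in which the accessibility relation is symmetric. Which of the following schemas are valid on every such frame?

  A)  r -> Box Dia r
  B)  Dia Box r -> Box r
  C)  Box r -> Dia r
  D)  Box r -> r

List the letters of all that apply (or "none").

(A) r -> Box Dia r is axiom B; it is valid on a frame exactly when R is symmetric. Every such R is symmetric, so valid.
(B) the dual of axiom 5: valid iff R is euclidean. Such an R need not be euclidean — not valid.
(C) Box r -> Dia r is axiom D; it is valid on a frame exactly when R is serial. Such an R need not be serial, so not valid.
(D) Box r -> r is axiom T, which corresponds to reflexivity. Such an R need not be reflexive — not valid.

A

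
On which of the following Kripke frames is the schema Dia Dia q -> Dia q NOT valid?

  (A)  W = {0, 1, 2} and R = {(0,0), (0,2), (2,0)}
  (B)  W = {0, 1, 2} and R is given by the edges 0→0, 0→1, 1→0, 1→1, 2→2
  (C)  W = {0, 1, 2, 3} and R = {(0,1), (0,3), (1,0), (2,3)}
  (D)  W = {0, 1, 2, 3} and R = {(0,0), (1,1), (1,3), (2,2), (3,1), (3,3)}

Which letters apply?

A, C

The schema Dia Dia q -> Dia q is the dual of axiom 4; it is valid on a frame iff R is transitive.
(A) R is not transitive (2 R 0 and 0 R 2 but not 2 R 2), so the schema fails here.
(B) R is transitive (R is closed under composition), so the schema is valid here.
(C) R is not transitive (0 R 1 and 1 R 0 but not 0 R 0), so the schema fails here.
(D) R is transitive (R is closed under composition), so the schema is valid here.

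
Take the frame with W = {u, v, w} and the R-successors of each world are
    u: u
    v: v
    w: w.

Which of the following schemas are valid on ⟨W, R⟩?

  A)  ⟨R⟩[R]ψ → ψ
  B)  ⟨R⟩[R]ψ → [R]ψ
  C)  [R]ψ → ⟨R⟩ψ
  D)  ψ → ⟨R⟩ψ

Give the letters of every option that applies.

R is reflexive: each world relates to itself.
R is symmetric: every R-edge is matched by its reverse.
R is euclidean: any two R-successors of the same world are R-related.
R is serial: every world has an R-successor.
(A) ⟨R⟩[R]ψ → ψ is the dual of axiom B, which corresponds to symmetry. R is symmetric — valid.
(B) the dual of axiom 5: valid iff R is euclidean. R is euclidean — valid.
(C) [R]ψ → ⟨R⟩ψ is axiom D, which corresponds to seriality. R is serial — valid.
(D) the dual of axiom T: valid iff R is reflexive. R is reflexive — valid.

A, B, C, D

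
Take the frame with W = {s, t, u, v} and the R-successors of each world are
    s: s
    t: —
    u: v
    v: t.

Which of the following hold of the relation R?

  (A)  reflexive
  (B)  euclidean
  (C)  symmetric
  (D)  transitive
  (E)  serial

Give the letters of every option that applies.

none

(A) not reflexive: not t R t.
(B) not euclidean: u R v and u R v but not v R v.
(C) not symmetric: u R v but not v R u.
(D) not transitive: u R v and v R t but not u R t.
(E) not serial: t has no R-successor.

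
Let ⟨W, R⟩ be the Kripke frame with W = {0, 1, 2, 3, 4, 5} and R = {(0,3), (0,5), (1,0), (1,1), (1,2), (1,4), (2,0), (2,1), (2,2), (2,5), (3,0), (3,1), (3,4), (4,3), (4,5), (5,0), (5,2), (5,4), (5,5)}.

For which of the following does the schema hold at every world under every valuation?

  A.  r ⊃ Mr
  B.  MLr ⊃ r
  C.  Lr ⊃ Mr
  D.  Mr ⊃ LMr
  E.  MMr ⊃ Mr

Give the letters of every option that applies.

R is not reflexive: not 0 R 0.
R is not symmetric: 1 R 0 but not 0 R 1.
R is not transitive: 0 R 3 and 3 R 0 but not 0 R 0.
R is not euclidean: 0 R 3 and 0 R 5 but not 3 R 5.
R is serial: every world has an R-successor.
(A) r ⊃ Mr is the dual of axiom T, which corresponds to reflexivity. R is not reflexive — not valid.
(B) MLr ⊃ r is the dual of axiom B, which corresponds to symmetry. R is not symmetric — not valid.
(C) axiom D: valid iff R is serial. R is serial — valid.
(D) axiom 5: valid iff R is euclidean. R is not euclidean — not valid.
(E) MMr ⊃ Mr (the dual of axiom 4) characterises the transitive frames. R is not transitive — not valid.

C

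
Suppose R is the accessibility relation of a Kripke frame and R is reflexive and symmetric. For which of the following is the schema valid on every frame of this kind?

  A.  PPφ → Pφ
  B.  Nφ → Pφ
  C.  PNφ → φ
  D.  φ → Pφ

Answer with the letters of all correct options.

B, C, D

Reflexive relations are serial.
(A) PPφ → Pφ is the dual of axiom 4; it is valid on a frame exactly when R is transitive. Such an R need not be transitive, so not valid.
(B) axiom D: valid iff R is serial. Every such R is serial — valid.
(C) PNφ → φ (the dual of axiom B) characterises the symmetric frames. Every such R is symmetric — valid.
(D) φ → Pφ is the dual of axiom T; it is valid on a frame exactly when R is reflexive. Every such R is reflexive, so valid.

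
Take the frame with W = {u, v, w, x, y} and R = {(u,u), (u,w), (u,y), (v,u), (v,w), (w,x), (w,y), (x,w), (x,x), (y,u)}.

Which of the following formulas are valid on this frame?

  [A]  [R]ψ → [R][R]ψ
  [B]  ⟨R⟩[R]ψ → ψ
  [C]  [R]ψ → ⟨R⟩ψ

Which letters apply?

R is not symmetric: u R w but not w R u.
R is not transitive: u R w and w R x but not u R x.
R is serial: every world has an R-successor.
(A) [R]ψ → [R][R]ψ is axiom 4, which corresponds to transitivity. R is not transitive — not valid.
(B) the dual of axiom B: valid iff R is symmetric. R is not symmetric — not valid.
(C) [R]ψ → ⟨R⟩ψ (axiom D) characterises the serial frames. R is serial — valid.

C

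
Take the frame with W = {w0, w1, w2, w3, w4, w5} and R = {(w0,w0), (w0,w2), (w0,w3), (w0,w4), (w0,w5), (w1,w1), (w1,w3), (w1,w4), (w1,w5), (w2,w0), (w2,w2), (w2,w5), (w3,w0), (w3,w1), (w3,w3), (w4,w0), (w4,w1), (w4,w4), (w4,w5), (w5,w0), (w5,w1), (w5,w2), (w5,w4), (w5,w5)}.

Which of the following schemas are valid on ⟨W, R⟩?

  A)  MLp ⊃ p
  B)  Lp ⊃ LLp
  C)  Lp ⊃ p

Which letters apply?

A, C

R is reflexive: each world relates to itself.
R is symmetric: every R-edge is matched by its reverse.
R is not transitive: w0 R w3 and w3 R w1 but not w0 R w1.
(A) MLp ⊃ p (the dual of axiom B) characterises the symmetric frames. R is symmetric — valid.
(B) Lp ⊃ LLp is axiom 4; it is valid on a frame exactly when R is transitive. R is not transitive, so not valid.
(C) Lp ⊃ p (axiom T) characterises the reflexive frames. R is reflexive — valid.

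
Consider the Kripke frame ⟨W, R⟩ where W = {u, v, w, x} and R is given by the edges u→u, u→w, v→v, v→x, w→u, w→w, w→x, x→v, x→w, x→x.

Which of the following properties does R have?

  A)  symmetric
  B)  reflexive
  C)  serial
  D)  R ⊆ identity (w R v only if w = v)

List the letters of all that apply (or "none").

A, B, C

(A) symmetric: every R-edge is matched by its reverse.
(B) reflexive: each world relates to itself.
(C) serial: every world has an R-successor.
(D) not ⊆ identity: u R w with u ≠ w.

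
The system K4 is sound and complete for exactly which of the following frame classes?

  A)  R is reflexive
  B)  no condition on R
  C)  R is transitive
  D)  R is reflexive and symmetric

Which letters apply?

C

(A) this class determines T (= KT), not K4.
(B) this class determines K, not K4.
(C) K4 is sound and complete for exactly this class.
(D) this class determines B (= KTB), not K4.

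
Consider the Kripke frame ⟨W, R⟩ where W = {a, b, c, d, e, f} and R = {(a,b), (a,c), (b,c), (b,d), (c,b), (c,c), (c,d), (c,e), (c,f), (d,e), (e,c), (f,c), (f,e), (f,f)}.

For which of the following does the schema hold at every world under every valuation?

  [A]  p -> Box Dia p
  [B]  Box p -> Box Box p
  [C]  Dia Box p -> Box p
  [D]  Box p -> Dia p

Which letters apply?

R is not symmetric: a R b but not b R a.
R is not transitive: a R b and b R d but not a R d.
R is not euclidean: b R d and b R c but not d R c.
R is serial: every world has an R-successor.
(A) p -> Box Dia p is axiom B, which corresponds to symmetry. R is not symmetric — not valid.
(B) Box p -> Box Box p is axiom 4; it is valid on a frame exactly when R is transitive. R is not transitive, so not valid.
(C) Dia Box p -> Box p is the dual of axiom 5; it is valid on a frame exactly when R is euclidean. R is not euclidean, so not valid.
(D) axiom D: valid iff R is serial. R is serial — valid.

D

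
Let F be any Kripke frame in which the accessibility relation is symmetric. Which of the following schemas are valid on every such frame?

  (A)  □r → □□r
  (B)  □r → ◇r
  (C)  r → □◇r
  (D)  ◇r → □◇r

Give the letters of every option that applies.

(A) □r → □□r is axiom 4; it is valid on a frame exactly when R is transitive. Such an R need not be transitive, so not valid.
(B) □r → ◇r is axiom D; it is valid on a frame exactly when R is serial. Such an R need not be serial, so not valid.
(C) r → □◇r is axiom B, which corresponds to symmetry. Every such R is symmetric — valid.
(D) ◇r → □◇r is axiom 5; it is valid on a frame exactly when R is euclidean. Such an R need not be euclidean, so not valid.

C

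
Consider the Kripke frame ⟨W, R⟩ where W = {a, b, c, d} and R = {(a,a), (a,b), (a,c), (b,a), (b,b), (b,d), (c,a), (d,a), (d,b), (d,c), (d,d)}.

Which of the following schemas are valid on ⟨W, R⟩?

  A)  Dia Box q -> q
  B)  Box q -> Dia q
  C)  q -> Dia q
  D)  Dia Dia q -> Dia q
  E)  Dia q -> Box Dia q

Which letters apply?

R is not reflexive: not c R c.
R is not symmetric: d R a but not a R d.
R is not transitive: a R b and b R d but not a R d.
R is not euclidean: a R b and a R c but not b R c.
R is serial: every world has an R-successor.
(A) Dia Box q -> q is the dual of axiom B; it is valid on a frame exactly when R is symmetric. R is not symmetric, so not valid.
(B) axiom D: valid iff R is serial. R is serial — valid.
(C) q -> Dia q is the dual of axiom T, which corresponds to reflexivity. R is not reflexive — not valid.
(D) Dia Dia q -> Dia q is the dual of axiom 4; it is valid on a frame exactly when R is transitive. R is not transitive, so not valid.
(E) Dia q -> Box Dia q is axiom 5, which corresponds to the euclidean property. R is not euclidean — not valid.

B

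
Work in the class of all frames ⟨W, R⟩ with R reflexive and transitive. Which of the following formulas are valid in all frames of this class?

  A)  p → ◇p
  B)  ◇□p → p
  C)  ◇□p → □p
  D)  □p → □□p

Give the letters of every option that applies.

Reflexive relations are serial.
(A) p → ◇p (the dual of axiom T) characterises the reflexive frames. Every such R is reflexive — valid.
(B) the dual of axiom B: valid iff R is symmetric. Such an R need not be symmetric — not valid.
(C) ◇□p → □p is the dual of axiom 5; it is valid on a frame exactly when R is euclidean. Such an R need not be euclidean, so not valid.
(D) □p → □□p (axiom 4) characterises the transitive frames. Every such R is transitive — valid.

A, D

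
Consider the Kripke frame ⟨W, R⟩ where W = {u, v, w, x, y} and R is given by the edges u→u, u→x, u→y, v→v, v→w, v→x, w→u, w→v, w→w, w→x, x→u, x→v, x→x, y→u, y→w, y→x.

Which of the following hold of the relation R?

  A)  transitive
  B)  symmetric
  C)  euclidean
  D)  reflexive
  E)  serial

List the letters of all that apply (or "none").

E

(A) not transitive: u R x and x R v but not u R v.
(B) not symmetric: w R u but not u R w.
(C) not euclidean: u R x and u R y but not x R y.
(D) not reflexive: not y R y.
(E) serial: every world has an R-successor.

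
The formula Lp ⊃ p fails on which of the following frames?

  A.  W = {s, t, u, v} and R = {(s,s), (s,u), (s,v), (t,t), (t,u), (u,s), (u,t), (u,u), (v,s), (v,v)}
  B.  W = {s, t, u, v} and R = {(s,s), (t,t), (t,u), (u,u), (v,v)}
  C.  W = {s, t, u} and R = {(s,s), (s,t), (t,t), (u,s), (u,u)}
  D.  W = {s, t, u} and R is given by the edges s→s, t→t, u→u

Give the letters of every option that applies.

The schema Lp ⊃ p is axiom T; it is valid on a frame iff R is reflexive.
(A) R is reflexive (each world relates to itself), so the schema is valid here.
(B) R is reflexive (each world relates to itself), so the schema is valid here.
(C) R is reflexive (each world relates to itself), so the schema is valid here.
(D) R is reflexive (each world relates to itself), so the schema is valid here.

none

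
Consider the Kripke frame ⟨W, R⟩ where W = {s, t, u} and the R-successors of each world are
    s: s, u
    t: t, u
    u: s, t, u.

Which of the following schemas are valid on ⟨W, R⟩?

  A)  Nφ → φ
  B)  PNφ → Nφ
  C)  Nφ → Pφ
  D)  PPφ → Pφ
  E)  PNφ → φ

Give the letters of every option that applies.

R is reflexive: each world relates to itself.
R is symmetric: every R-edge is matched by its reverse.
R is not transitive: s R u and u R t but not s R t.
R is not euclidean: u R s and u R t but not s R t.
R is serial: every world has an R-successor.
(A) axiom T: valid iff R is reflexive. R is reflexive — valid.
(B) PNφ → Nφ is the dual of axiom 5, which corresponds to the euclidean property. R is not euclidean — not valid.
(C) Nφ → Pφ (axiom D) characterises the serial frames. R is serial — valid.
(D) PPφ → Pφ (the dual of axiom 4) characterises the transitive frames. R is not transitive — not valid.
(E) PNφ → φ is the dual of axiom B; it is valid on a frame exactly when R is symmetric. R is symmetric, so valid.

A, C, E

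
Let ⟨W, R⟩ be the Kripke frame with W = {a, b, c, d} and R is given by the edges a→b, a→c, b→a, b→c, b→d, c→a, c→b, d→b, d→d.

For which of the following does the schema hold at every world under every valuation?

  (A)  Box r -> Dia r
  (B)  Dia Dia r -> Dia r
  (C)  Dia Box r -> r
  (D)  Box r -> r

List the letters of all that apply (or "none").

R is not reflexive: not a R a.
R is symmetric: every R-edge is matched by its reverse.
R is not transitive: a R b and b R a but not a R a.
R is serial: every world has an R-successor.
(A) Box r -> Dia r is axiom D, which corresponds to seriality. R is serial — valid.
(B) the dual of axiom 4: valid iff R is transitive. R is not transitive — not valid.
(C) Dia Box r -> r (the dual of axiom B) characterises the symmetric frames. R is symmetric — valid.
(D) Box r -> r is axiom T; it is valid on a frame exactly when R is reflexive. R is not reflexive, so not valid.

A, C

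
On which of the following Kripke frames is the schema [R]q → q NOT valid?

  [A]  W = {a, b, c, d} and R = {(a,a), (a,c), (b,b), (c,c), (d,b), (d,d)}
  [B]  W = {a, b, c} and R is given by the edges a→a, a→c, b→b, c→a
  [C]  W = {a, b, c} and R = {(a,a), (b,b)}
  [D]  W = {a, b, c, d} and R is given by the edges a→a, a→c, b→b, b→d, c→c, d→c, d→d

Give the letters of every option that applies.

B, C

The schema [R]q → q is axiom T; it is valid on a frame iff R is reflexive.
(A) R is reflexive (each world relates to itself), so the schema is valid here.
(B) R is not reflexive (not c R c), so the schema fails here.
(C) R is not reflexive (not c R c), so the schema fails here.
(D) R is reflexive (each world relates to itself), so the schema is valid here.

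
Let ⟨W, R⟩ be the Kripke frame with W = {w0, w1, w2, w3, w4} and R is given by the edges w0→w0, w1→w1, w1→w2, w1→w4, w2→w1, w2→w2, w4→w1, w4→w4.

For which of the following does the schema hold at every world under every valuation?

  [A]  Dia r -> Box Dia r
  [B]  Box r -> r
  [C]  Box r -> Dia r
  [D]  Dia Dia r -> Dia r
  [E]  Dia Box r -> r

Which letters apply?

R is not reflexive: not w3 R w3.
R is symmetric: every R-edge is matched by its reverse.
R is not transitive: w2 R w1 and w1 R w4 but not w2 R w4.
R is not euclidean: w1 R w2 and w1 R w4 but not w2 R w4.
R is not serial: w3 has no R-successor.
(A) Dia r -> Box Dia r (axiom 5) characterises the euclidean frames. R is not euclidean — not valid.
(B) Box r -> r (axiom T) characterises the reflexive frames. R is not reflexive — not valid.
(C) Box r -> Dia r (axiom D) characterises the serial frames. R is not serial — not valid.
(D) the dual of axiom 4: valid iff R is transitive. R is not transitive — not valid.
(E) the dual of axiom B: valid iff R is symmetric. R is symmetric — valid.

E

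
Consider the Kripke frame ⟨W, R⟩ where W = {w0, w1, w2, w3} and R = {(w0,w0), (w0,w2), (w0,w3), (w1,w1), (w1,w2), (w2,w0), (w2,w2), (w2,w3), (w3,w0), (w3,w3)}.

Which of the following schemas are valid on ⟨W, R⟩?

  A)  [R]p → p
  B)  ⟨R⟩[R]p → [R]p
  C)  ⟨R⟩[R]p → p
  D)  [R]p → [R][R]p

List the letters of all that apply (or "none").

R is reflexive: each world relates to itself.
R is not symmetric: w1 R w2 but not w2 R w1.
R is not transitive: w1 R w2 and w2 R w0 but not w1 R w0.
R is not euclidean: w0 R w3 and w0 R w2 but not w3 R w2.
(A) [R]p → p is axiom T; it is valid on a frame exactly when R is reflexive. R is reflexive, so valid.
(B) ⟨R⟩[R]p → [R]p is the dual of axiom 5; it is valid on a frame exactly when R is euclidean. R is not euclidean, so not valid.
(C) ⟨R⟩[R]p → p is the dual of axiom B; it is valid on a frame exactly when R is symmetric. R is not symmetric, so not valid.
(D) [R]p → [R][R]p is axiom 4, which corresponds to transitivity. R is not transitive — not valid.

A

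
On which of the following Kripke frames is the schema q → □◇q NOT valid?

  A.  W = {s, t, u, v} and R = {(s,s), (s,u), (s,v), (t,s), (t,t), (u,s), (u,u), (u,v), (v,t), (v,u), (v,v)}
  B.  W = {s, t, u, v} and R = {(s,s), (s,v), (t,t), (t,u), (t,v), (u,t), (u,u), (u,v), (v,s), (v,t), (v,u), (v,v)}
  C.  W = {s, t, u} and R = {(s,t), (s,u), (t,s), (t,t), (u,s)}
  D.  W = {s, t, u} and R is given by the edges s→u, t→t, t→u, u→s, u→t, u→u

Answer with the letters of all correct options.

A

The schema q → □◇q is axiom B; it is valid on a frame iff R is symmetric.
(A) R is not symmetric (s R v but not v R s), so the schema fails here.
(B) R is symmetric (every R-edge is matched by its reverse), so the schema is valid here.
(C) R is symmetric (every R-edge is matched by its reverse), so the schema is valid here.
(D) R is symmetric (every R-edge is matched by its reverse), so the schema is valid here.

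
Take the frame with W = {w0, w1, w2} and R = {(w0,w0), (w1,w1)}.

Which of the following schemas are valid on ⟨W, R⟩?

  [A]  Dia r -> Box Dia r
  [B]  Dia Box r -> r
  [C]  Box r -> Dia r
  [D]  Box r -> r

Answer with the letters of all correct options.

R is not reflexive: not w2 R w2.
R is symmetric: every R-edge is matched by its reverse.
R is euclidean: any two R-successors of the same world are R-related.
R is not serial: w2 has no R-successor.
(A) axiom 5: valid iff R is euclidean. R is euclidean — valid.
(B) Dia Box r -> r is the dual of axiom B; it is valid on a frame exactly when R is symmetric. R is symmetric, so valid.
(C) Box r -> Dia r is axiom D, which corresponds to seriality. R is not serial — not valid.
(D) Box r -> r (axiom T) characterises the reflexive frames. R is not reflexive — not valid.

A, B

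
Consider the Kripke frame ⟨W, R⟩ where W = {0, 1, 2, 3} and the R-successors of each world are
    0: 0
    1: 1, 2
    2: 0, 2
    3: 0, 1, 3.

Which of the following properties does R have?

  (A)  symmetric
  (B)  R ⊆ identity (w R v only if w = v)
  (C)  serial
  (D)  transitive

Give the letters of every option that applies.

C

(A) not symmetric: 1 R 2 but not 2 R 1.
(B) not ⊆ identity: 1 R 2 with 1 ≠ 2.
(C) serial: every world has an R-successor.
(D) not transitive: 1 R 2 and 2 R 0 but not 1 R 0.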